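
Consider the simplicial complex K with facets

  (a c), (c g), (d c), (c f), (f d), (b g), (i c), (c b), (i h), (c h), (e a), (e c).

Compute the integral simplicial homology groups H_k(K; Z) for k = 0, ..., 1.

Order the vertices as a < b < c < d < e < f < g < h < i. Listing each simplex with vertices in this order, K has dimension 1 with simplices:

  0-simplices (9): a, b, c, d, e, f, g, h, i
  1-simplices (12): ac, ae, bc, bg, cd, ce, cf, cg, ch, ci, df, hi

giving chain groups C_0 ≅ Z^9, C_1 ≅ Z^12.

The boundary map ∂_1: C_1 → C_0 sends each edge [p,q] (with p < q) to q − p.
The 9×12 boundary matrix has rank 8 and Smith normal form diag(1,1,1,1,1,1,1,1).

Computing H_k = (kernel of ∂_k) / (image of ∂_{k+1}):

  H_0: rank C_0 − rank ∂_1 = 9 − 8 = 1, and the invariant factors of ∂_1 are all 1, so H_0 = Z.
  H_1: rank ker ∂_1 − rank ∂_2 = (12 − 8) − 0 = 4, and there is no ∂_2, so H_1 = Z^4.

As a check, the Euler characteristic is 9 − 12 = -3, which agrees with 1 − 4 = -3.

H_0 ≅ Z,  H_1 ≅ Z^4.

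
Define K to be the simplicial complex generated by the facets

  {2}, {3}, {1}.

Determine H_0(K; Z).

Order the vertices as 1 < 2 < 3. Listing each simplex with vertices in this order, K has dimension 0 with simplices:

  0-simplices (3): [1], [2], [3]

so the chain groups are C_0 ≅ Z^3.

From H_k ≅ ker(∂_k) / im(∂_{k+1}) we obtain:

  H_0: rank C_0 − rank ∂_1 = 3 − 0 = 3, and there is no ∂_1, so H_0 = Z^3.

H_0 ≅ Z^3.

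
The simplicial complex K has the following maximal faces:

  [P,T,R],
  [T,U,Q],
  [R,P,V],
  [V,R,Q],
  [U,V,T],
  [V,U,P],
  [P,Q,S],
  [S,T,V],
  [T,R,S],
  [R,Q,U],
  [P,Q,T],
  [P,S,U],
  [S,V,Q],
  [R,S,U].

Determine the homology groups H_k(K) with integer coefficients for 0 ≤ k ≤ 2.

Fix the vertex order P < Q < R < S < T < U < V and write every simplex with vertices in increasing order. Then dim K = 2 and the simplices of K are:

  0-simplices (7): P, Q, R, S, T, U, V
  1-simplices (21): PQ, PR, PS, PT, PU, PV, QR, QS, QT, QU, QV, RS, RT, RU, RV, ST, SU, SV, TU, TV, UV
  2-simplices (14): PQS, PQT, PRT, PRV, PSU, PUV, QRU, QRV, QSV, QTU, RST, RSU, STV, TUV

so the chain groups are C_0 ≅ Z^7, C_1 ≅ Z^21, C_2 ≅ Z^14.

Boundary ∂_1: C_1 → C_0 maps an edge to its endpoints' difference, ∂[p,q] = q − p.
The resulting 7×21 matrix has rank 6, and its Smith normal form has invariant factors (1,1,1,1,1,1).

The boundary map ∂_2: C_2 → C_1 sends each 2-simplex [p,q,r] to [q,r] − [p,r] + [p,q]. For instance
  ∂PRT = RT − PT + PR,
  ∂PSU = SU − PU + PS.
The 21×14 boundary matrix has rank 13 and Smith normal form diag(1,1,1,1,1,1,1,1,1,1,1,1,1).

From H_k ≅ ker(∂_k) / im(∂_{k+1}) we obtain:

  H_0: rank C_0 − rank ∂_1 = 7 − 6 = 1, and the invariant factors of ∂_1 are all 1, so H_0 ≅ Z.
  H_1: rank ker ∂_1 − rank ∂_2 = (21 − 6) − 13 = 2, and the invariant factors of ∂_2 are all 1, so H_1 ≅ Z^2.
  H_2: rank ker ∂_2 − rank ∂_3 = (14 − 13) − 0 = 1, and there is no ∂_3, so H_2 ≅ Z.

(K is a triangulation of the torus T^2.)

H_0 = Z,  H_1 = Z^2,  H_2 = Z.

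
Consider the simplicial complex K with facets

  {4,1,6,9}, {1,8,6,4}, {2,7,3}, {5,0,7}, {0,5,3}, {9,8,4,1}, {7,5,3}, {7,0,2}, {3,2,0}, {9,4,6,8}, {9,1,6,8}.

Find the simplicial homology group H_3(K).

We work with the vertex ordering 0 < 1 < 2 < 3 < 4 < 5 < 6 < 7 < 8 < 9. The simplices of K, each written with vertices in increasing order, are:

  0-simplices (10): [0], [1], [2], [3], [4], [5], [6], [7], [8], [9]
  1-simplices (19): [0,2], [0,3], [0,5], [0,7], [1,4], [1,6], [1,8], [1,9], [2,3], [2,7], [3,5], [3,7], [4,6], [4,8], [4,9], [5,7], [6,8], [6,9], [8,9]
  2-simplices (16): [0,2,3], [0,2,7], [0,3,5], [0,5,7], [1,4,6], [1,4,8], [1,4,9], [1,6,8], [1,6,9], [1,8,9], [2,3,7], [3,5,7], [4,6,8], [4,6,9], [4,8,9], [6,8,9]
  3-simplices (5): [1,4,6,8], [1,4,6,9], [1,4,8,9], [1,6,8,9], [4,6,8,9]

giving chain groups C_0 ≅ Z^10, C_1 ≅ Z^19, C_2 ≅ Z^16, C_3 ≅ Z^5.

Boundary ∂_1: C_1 → C_0 is given by ∂[p,q] = [q] − [p]. For instance
  ∂[8,9] = [9] − [8].
The resulting 10×19 matrix has rank 8, and its Smith normal form has invariant factors (1,1,1,1,1,1,1,1).

∂_2: C_2 → C_1 sends each 2-simplex [p,q,r] to [q,r] − [p,r] + [p,q]. For instance
  ∂[2,3,7] = [3,7] − [2,7] + [2,3],
  ∂[4,6,9] = [6,9] − [4,9] + [4,6].
This gives a 19×16 integer matrix of rank 11; reducing to Smith normal form yields diagonal entries (1,1,1,1,1,1,1,1,1,1,1).

The boundary map ∂_3: C_3 → C_2 sends each 3-simplex σ to the alternating sum Σ_i (−1)^i (σ with its i-th vertex removed). For instance
  ∂[1,4,6,8] = [4,6,8] − [1,6,8] + [1,4,8] − [1,4,6],
  ∂[1,4,8,9] = [4,8,9] − [1,8,9] + [1,4,9] − [1,4,8].
As a 16×5 matrix over Z this has rank 4, with invariant factors (1,1,1,1).

Now H_k = ker ∂_k / im ∂_{k+1}, so:

  H_3: rank ker ∂_3 − rank ∂_4 = (5 − 4) − 0 = 1, and there is no ∂_4, so H_3 ≅ Z.

H_3 = Z.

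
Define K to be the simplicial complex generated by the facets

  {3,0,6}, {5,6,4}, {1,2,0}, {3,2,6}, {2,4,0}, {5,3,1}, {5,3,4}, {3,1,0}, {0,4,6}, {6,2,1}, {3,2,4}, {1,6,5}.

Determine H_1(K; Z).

K has 7 vertices, 18 edges, 12 triangles.
rank ∂_1 = 6, rank ∂_2 = 12 ⇒ b_1 = 18 − 6 − 12 = 0; ∂_2 has invariant factor(s) [2] giving torsion. So H_1 ≅ Z/2.

H_1 ≅ Z/2.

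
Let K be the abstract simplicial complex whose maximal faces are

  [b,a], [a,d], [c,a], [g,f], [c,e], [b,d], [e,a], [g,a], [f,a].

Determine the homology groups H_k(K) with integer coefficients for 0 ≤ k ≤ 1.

H_0 = Z,  H_1 = Z^3.

Fix the vertex order a < b < c < d < e < f < g and write every simplex with vertices in increasing order. Then dim K = 1 and the simplices of K are:

  0-simplices (7): a, b, c, d, e, f, g
  1-simplices (9): ab, ac, ad, ae, af, ag, bd, ce, fg

so the chain groups are C_0 ≅ Z^7, C_1 ≅ Z^9.

The boundary map ∂_1: C_1 → C_0 sends each edge [p,q] (with p < q) to q − p.
The 7×9 boundary matrix has rank 6 and Smith normal form diag(1,1,1,1,1,1).

Computing H_k = (kernel of ∂_k) / (image of ∂_{k+1}):

  H_0: rank C_0 − rank ∂_1 = 7 − 6 = 1, and the invariant factors of ∂_1 are all 1, so H_0 = Z.
  H_1: rank ker ∂_1 − rank ∂_2 = (9 − 6) − 0 = 3, and there is no ∂_2, so H_1 = Z^3.

As a check, the Euler characteristic is 7 − 9 = -2, which agrees with 1 − 3 = -2.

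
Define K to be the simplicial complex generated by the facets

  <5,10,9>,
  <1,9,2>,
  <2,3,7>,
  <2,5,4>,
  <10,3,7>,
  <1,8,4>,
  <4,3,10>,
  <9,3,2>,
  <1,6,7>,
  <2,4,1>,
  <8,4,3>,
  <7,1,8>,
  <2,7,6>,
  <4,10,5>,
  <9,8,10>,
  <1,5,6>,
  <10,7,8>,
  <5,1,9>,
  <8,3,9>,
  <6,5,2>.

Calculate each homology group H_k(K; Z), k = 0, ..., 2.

Take the total order 1 < 2 < 3 < 4 < 5 < 6 < 7 < 8 < 9 < 10 on the vertex set. Then K (dimension 2) consists of the simplices:

  0-simplices (10): [1], [2], [3], [4], [5], [6], [7], [8], [9], [10]
  1-simplices (30): (30 of them)
  2-simplices (20): (20 of them)

Hence C_0 ≅ Z^10, C_1 ≅ Z^30, C_2 ≅ Z^20.

The boundary map ∂_1: C_1 → C_0 is given by ∂[p,q] = [q] − [p].
This gives a 10×30 integer matrix of rank 9; reducing to Smith normal form yields diagonal entries (1,1,1,1,1,1,1,1,1).

Boundary ∂_2: C_2 → C_1 acts by ∂[p,q,r] = [q,r] − [p,r] + [p,q]. For instance
  ∂[1,2,4] = [2,4] − [1,4] + [1,2],
  ∂[1,5,9] = [5,9] − [1,9] + [1,5].
The resulting 30×20 matrix has rank 20, and its Smith normal form has invariant factors (1,1,1,1,1,1,1,1,1,1,1,1,1,1,1,1,1,1,1,2).

Computing H_k = (kernel of ∂_k) / (image of ∂_{k+1}):

  H_0: rank C_0 − rank ∂_1 = 10 − 9 = 1, and the invariant factors of ∂_1 are all 1, so H_0 = Z.
  H_1: rank ker ∂_1 − rank ∂_2 = (30 − 9) − 20 = 1, and ∂_2 has invariant factor 2 > 1, so H_1 = Z ⊕ Z/2.
  H_2: rank ker ∂_2 − rank ∂_3 = (20 − 20) − 0 = 0, and there is no ∂_3, so H_2 = 0.

H_0 ≅ Z,  H_1 ≅ Z ⊕ Z/2,  H_2 = 0.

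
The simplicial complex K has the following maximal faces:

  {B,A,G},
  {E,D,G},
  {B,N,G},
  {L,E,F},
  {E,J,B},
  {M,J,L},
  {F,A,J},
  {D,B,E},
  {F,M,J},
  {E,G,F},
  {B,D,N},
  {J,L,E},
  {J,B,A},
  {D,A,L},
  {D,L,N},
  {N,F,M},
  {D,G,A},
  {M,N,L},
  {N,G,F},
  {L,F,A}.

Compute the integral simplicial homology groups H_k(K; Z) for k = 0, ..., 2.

Fix the vertex order A < B < D < E < F < G < J < L < M < N and write every simplex with vertices in increasing order. Then dim K = 2 and the simplices of K are:

  0-simplices (10): A, B, D, E, F, G, J, L, M, N
  1-simplices (30): AB, AD, AF, AG, AJ, AL, BD, BE, BG, BJ, BN, DE, DG, DL, DN, EF, EG, EJ, EL, FG, FJ, FL, FM, FN, GN, JL, JM, LM, LN, MN
  2-simplices (20): ABG, ABJ, ADG, ADL, AFJ, AFL, BDE, BDN, BEJ, BGN, DEG, DLN, EFG, EFL, EJL, FGN, FJM, FMN, JLM, LMN

so the chain groups are C_0 ≅ Z^10, C_1 ≅ Z^30, C_2 ≅ Z^20.

∂_1: C_1 → C_0 is given by ∂[p,q] = [q] − [p].
The 10×30 boundary matrix has rank 9 and Smith normal form diag(1,1,1,1,1,1,1,1,1).

Boundary ∂_2: C_2 → C_1 maps a triangle to the signed sum of its edges. For instance
  ∂BDE = DE − BE + BD,
  ∂DEG = EG − DG + DE.
This gives a 30×20 integer matrix of rank 20; reducing to Smith normal form yields diagonal entries (1,1,1,1,1,1,1,1,1,1,1,1,1,1,1,1,1,1,1,2).

Computing H_k = (kernel of ∂_k) / (image of ∂_{k+1}):

  H_0: rank C_0 − rank ∂_1 = 10 − 9 = 1, and the invariant factors of ∂_1 are all 1, so H_0 ≅ Z.
  H_1: rank ker ∂_1 − rank ∂_2 = (30 − 9) − 20 = 1, and ∂_2 has invariant factor 2 > 1, so H_1 ≅ Z × Z/2.
  H_2: rank ker ∂_2 − rank ∂_3 = (20 − 20) − 0 = 0, and there is no ∂_3, so H_2 ≅ 0.

H_0 = Z,  H_1 = Z × Z/2,  H_2 = 0.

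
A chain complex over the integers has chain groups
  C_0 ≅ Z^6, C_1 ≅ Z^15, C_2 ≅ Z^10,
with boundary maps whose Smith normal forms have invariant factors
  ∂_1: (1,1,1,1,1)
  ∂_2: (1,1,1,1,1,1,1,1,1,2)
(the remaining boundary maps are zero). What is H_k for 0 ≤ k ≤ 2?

H_0 = Z,  H_1 = Z/2,  H_2 = 0.

H_0: b_0 = 6 − 0 − 5 = 1; torsion from ∂_1 factors > 1: none. So H_0 = Z.
H_1: b_1 = 15 − 5 − 10 = 0; torsion from ∂_2 factors > 1: [2]. So H_1 = Z/2.
H_2: b_2 = 10 − 10 − 0 = 0; torsion from ∂_3 factors > 1: none. So H_2 = 0.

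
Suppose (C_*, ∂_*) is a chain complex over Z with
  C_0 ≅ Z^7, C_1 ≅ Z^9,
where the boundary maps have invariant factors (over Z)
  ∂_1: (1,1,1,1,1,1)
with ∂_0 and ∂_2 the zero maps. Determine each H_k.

H_0 = Z,  H_1 = Z^3.

H_0: b_0 = 7 − 0 − 6 = 1; torsion from ∂_1 factors > 1: none. So H_0 = Z.
H_1: b_1 = 9 − 6 − 0 = 3; torsion from ∂_2 factors > 1: none. So H_1 = Z^3.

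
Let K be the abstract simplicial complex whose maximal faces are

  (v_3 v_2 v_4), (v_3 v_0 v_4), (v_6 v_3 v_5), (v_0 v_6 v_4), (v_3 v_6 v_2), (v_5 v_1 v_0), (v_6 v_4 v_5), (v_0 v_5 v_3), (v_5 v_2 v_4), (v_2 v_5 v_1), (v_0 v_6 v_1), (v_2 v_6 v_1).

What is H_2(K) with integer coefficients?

Fix the vertex order v_0 < v_1 < v_2 < v_3 < v_4 < v_5 < v_6 and write every simplex with vertices in increasing order. Then dim K = 2 and the simplices of K are:

  0-simplices (7): [v_0], [v_1], [v_2], [v_3], [v_4], [v_5], [v_6]
  1-simplices (18): (18 of them)
  2-simplices (12): (12 of them)

giving chain groups C_0 ≅ Z^7, C_1 ≅ Z^18, C_2 ≅ Z^12.

The boundary map ∂_1: C_1 → C_0 maps an edge to its endpoints' difference, ∂[p,q] = q − p.
As a 7×18 matrix over Z this has rank 6, with invariant factors (1,1,1,1,1,1).

The boundary map ∂_2: C_2 → C_1 acts by ∂[p,q,r] = [q,r] − [p,r] + [p,q]. For instance
  ∂[v_3,v_5,v_6] = [v_5,v_6] − [v_3,v_6] + [v_3,v_5],
  ∂[v_0,v_3,v_5] = [v_3,v_5] − [v_0,v_5] + [v_0,v_3].
The resulting 18×12 matrix has rank 12, and its Smith normal form has invariant factors (1,1,1,1,1,1,1,1,1,1,1,2).

Now H_k = ker ∂_k / im ∂_{k+1}, so:

  H_2: rank ker ∂_2 − rank ∂_3 = (12 − 12) − 0 = 0, and there is no ∂_3, so H_2 ≅ 0.

H_2 ≅ 0.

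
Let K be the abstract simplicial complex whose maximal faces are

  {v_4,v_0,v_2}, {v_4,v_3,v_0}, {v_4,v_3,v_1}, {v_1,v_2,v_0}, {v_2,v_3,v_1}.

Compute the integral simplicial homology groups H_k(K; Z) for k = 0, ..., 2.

K has 5 vertices, 10 edges, 5 triangles.
rank ∂_0 = 0, rank ∂_1 = 4 ⇒ b_0 = 5 − 0 − 4 = 1; all invariant factors of ∂_1 are 1 so no torsion. So H_0 ≅ Z.
rank ∂_1 = 4, rank ∂_2 = 5 ⇒ b_1 = 10 − 4 − 5 = 1; all invariant factors of ∂_2 are 1 so no torsion. So H_1 ≅ Z.
rank ∂_2 = 5, rank ∂_3 = 0 ⇒ b_2 = 5 − 5 − 0 = 0. So H_2 ≅ 0.

H_0 ≅ Z,  H_1 ≅ Z,  H_2 = 0.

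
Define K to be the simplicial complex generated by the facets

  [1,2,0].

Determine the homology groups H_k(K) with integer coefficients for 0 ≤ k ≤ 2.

H_0 ≅ Z,  H_1 = 0,  H_2 = 0.

K has 3 vertices, 3 edges, 1 triangle.
rank ∂_0 = 0, rank ∂_1 = 2 ⇒ b_0 = 3 − 0 − 2 = 1; all invariant factors of ∂_1 are 1 so no torsion. So H_0 = Z.
rank ∂_1 = 2, rank ∂_2 = 1 ⇒ b_1 = 3 − 2 − 1 = 0; all invariant factors of ∂_2 are 1 so no torsion. So H_1 = 0.
rank ∂_2 = 1, rank ∂_3 = 0 ⇒ b_2 = 1 − 1 − 0 = 0. So H_2 = 0.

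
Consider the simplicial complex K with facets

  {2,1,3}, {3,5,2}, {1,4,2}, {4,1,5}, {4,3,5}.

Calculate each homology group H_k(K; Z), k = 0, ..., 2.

H_0 = Z,  H_1 = Z,  H_2 = 0.

K has 5 vertices, 10 edges, 5 triangles.
rank ∂_0 = 0, rank ∂_1 = 4 ⇒ b_0 = 5 − 0 − 4 = 1; all invariant factors of ∂_1 are 1 so no torsion. So H_0 ≅ Z.
rank ∂_1 = 4, rank ∂_2 = 5 ⇒ b_1 = 10 − 4 − 5 = 1; all invariant factors of ∂_2 are 1 so no torsion. So H_1 ≅ Z.
rank ∂_2 = 5, rank ∂_3 = 0 ⇒ b_2 = 5 − 5 − 0 = 0. So H_2 ≅ 0.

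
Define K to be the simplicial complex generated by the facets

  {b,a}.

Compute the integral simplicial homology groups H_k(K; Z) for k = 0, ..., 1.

H_0 ≅ Z,  H_1 = 0.

Take the total order a < b on the vertex set. Then K (dimension 1) consists of the simplices:

  0-simplices (2): a, b
  1-simplices (1): ab

giving chain groups C_0 ≅ Z^2, C_1 ≅ Z^1.

∂_1: C_1 → C_0 is given by ∂[p,q] = [q] − [p]. For instance
  ∂ab = b − a.
As a 2×1 matrix over Z this has rank 1, with invariant factors (1).

Reading off H_k = ker ∂_k / im ∂_{k+1}:

  H_0: rank C_0 − rank ∂_1 = 2 − 1 = 1, and the invariant factors of ∂_1 are all 1, so H_0 ≅ Z.
  H_1: rank ker ∂_1 − rank ∂_2 = (1 − 1) − 0 = 0, and there is no ∂_2, so H_1 ≅ 0.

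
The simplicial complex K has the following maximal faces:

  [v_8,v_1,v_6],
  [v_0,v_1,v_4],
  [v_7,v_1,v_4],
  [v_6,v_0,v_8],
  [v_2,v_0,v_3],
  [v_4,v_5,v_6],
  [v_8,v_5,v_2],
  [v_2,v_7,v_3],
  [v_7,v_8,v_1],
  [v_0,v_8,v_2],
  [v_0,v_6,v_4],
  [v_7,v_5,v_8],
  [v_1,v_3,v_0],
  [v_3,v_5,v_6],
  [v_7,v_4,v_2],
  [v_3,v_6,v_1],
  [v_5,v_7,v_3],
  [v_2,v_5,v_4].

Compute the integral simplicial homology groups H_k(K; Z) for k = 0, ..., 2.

H_0 ≅ Z,  H_1 ≅ Z ⊕ Z_2,  H_2 = 0.

Fix the vertex order v_0 < v_1 < v_2 < v_3 < v_4 < v_5 < v_6 < v_7 < v_8 and write every simplex with vertices in increasing order. Then dim K = 2 and the simplices of K are:

  0-simplices (9): [v_0], [v_1], [v_2], [v_3], [v_4], [v_5], [v_6], [v_7], [v_8]
  1-simplices (27): (27 of them)
  2-simplices (18): (18 of them)

Hence C_0 ≅ Z^9, C_1 ≅ Z^27, C_2 ≅ Z^18.

Boundary ∂_1: C_1 → C_0 sends each edge [p,q] (with p < q) to q − p. For instance
  ∂[v_1,v_3] = [v_3] − [v_1].
This gives a 9×27 integer matrix of rank 8; reducing to Smith normal form yields diagonal entries (1,1,1,1,1,1,1,1).

∂_2: C_2 → C_1 acts by ∂[p,q,r] = [q,r] − [p,r] + [p,q]. For instance
  ∂[v_1,v_7,v_8] = [v_7,v_8] − [v_1,v_8] + [v_1,v_7],
  ∂[v_2,v_5,v_8] = [v_5,v_8] − [v_2,v_8] + [v_2,v_5].
This gives a 27×18 integer matrix of rank 18; reducing to Smith normal form yields diagonal entries (1,1,1,1,1,1,1,1,1,1,1,1,1,1,1,1,1,2).

From H_k ≅ ker(∂_k) / im(∂_{k+1}) we obtain:

  H_0: rank C_0 − rank ∂_1 = 9 − 8 = 1, and the invariant factors of ∂_1 are all 1, so H_0 ≅ Z.
  H_1: rank ker ∂_1 − rank ∂_2 = (27 − 8) − 18 = 1, and ∂_2 has invariant factor 2 > 1, so H_1 ≅ Z ⊕ Z_2.
  H_2: rank ker ∂_2 − rank ∂_3 = (18 − 18) − 0 = 0, and there is no ∂_3, so H_2 ≅ 0.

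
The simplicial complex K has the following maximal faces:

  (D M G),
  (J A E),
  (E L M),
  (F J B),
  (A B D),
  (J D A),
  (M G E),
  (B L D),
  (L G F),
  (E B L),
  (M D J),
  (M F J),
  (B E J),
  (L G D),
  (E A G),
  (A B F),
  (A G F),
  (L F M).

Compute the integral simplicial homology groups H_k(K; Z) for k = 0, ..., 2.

H_0 = Z,  H_1 = Z ⊕ Z/2,  H_2 = 0.

Fix the vertex order A < B < D < E < F < G < J < L < M and write every simplex with vertices in increasing order. Then dim K = 2 and the simplices of K are:

  0-simplices (9): A, B, D, E, F, G, J, L, M
  1-simplices (27): AB, AD, AE, AF, AG, AJ, BD, BE, BF, BJ, BL, DG, DJ, DL, DM, EG, EJ, EL, EM, FG, FJ, FL, FM, GL, GM, JM, LM
  2-simplices (18): ABD, ABF, ADJ, AEG, AEJ, AFG, BDL, BEJ, BEL, BFJ, DGL, DGM, DJM, EGM, ELM, FGL, FJM, FLM

so the chain groups are C_0 ≅ Z^9, C_1 ≅ Z^27, C_2 ≅ Z^18.

The boundary map ∂_1: C_1 → C_0 is given by ∂[p,q] = [q] − [p]. For instance
  ∂EM = M − E.
The 9×27 boundary matrix has rank 8 and Smith normal form diag(1,1,1,1,1,1,1,1).

Boundary ∂_2: C_2 → C_1 acts by ∂[p,q,r] = [q,r] − [p,r] + [p,q]. For instance
  ∂FJM = JM − FM + FJ,
  ∂EGM = GM − EM + EG.
The resulting 27×18 matrix has rank 18, and its Smith normal form has invariant factors (1,1,1,1,1,1,1,1,1,1,1,1,1,1,1,1,1,2).

Now H_k = ker ∂_k / im ∂_{k+1}, so:

  H_0: rank C_0 − rank ∂_1 = 9 − 8 = 1, and the invariant factors of ∂_1 are all 1, so H_0 = Z.
  H_1: rank ker ∂_1 − rank ∂_2 = (27 − 8) − 18 = 1, and ∂_2 has invariant factor 2 > 1, so H_1 = Z ⊕ Z/2.
  H_2: rank ker ∂_2 − rank ∂_3 = (18 − 18) − 0 = 0, and there is no ∂_3, so H_2 = 0.

As a check, the Euler characteristic is 9 − 27 + 18 = 0, which agrees with 1 − 1 + 0 = 0.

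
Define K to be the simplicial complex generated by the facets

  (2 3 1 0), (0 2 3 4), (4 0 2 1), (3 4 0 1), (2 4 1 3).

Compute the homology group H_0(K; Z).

Order the vertices as 0 < 1 < 2 < 3 < 4. Listing each simplex with vertices in this order, K has dimension 3 with simplices:

  0-simplices (5): [0], [1], [2], [3], [4]
  1-simplices (10): [0,1], [0,2], [0,3], [0,4], [1,2], [1,3], [1,4], [2,3], [2,4], [3,4]
  2-simplices (10): [0,1,2], [0,1,3], [0,1,4], [0,2,3], [0,2,4], [0,3,4], [1,2,3], [1,2,4], [1,3,4], [2,3,4]
  3-simplices (5): [0,1,2,3], [0,1,2,4], [0,1,3,4], [0,2,3,4], [1,2,3,4]

giving chain groups C_0 ≅ Z^5, C_1 ≅ Z^10, C_2 ≅ Z^10, C_3 ≅ Z^5.

∂_1: C_1 → C_0 sends each edge [p,q] (with p < q) to q − p. For instance
  ∂[1,2] = [2] − [1].
This gives a 5×10 integer matrix of rank 4; reducing to Smith normal form yields diagonal entries (1,1,1,1).

∂_2: C_2 → C_1 sends each 2-simplex [p,q,r] to [q,r] − [p,r] + [p,q]. For instance
  ∂[0,2,4] = [2,4] − [0,4] + [0,2],
  ∂[1,2,3] = [2,3] − [1,3] + [1,2].
As a 10×10 matrix over Z this has rank 6, with invariant factors (1,1,1,1,1,1).

∂_3: C_3 → C_2 sends each 3-simplex σ to the alternating sum Σ_i (−1)^i (σ with its i-th vertex removed). For instance
  ∂[0,1,3,4] = [1,3,4] − [0,3,4] + [0,1,4] − [0,1,3],
  ∂[0,1,2,4] = [1,2,4] − [0,2,4] + [0,1,4] − [0,1,2].
As a 10×5 matrix over Z this has rank 4, with invariant factors (1,1,1,1).

Reading off H_k = ker ∂_k / im ∂_{k+1}:

  H_0: rank C_0 − rank ∂_1 = 5 − 4 = 1, and the invariant factors of ∂_1 are all 1, so H_0 = Z.

H_0 ≅ Z.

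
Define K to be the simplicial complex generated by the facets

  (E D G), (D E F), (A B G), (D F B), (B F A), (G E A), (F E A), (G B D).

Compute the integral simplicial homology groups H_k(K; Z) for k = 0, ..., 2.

Fix the vertex order A < B < D < E < F < G and write every simplex with vertices in increasing order. Then dim K = 2 and the simplices of K are:

  0-simplices (6): A, B, D, E, F, G
  1-simplices (12): AB, AE, AF, AG, BD, BF, BG, DE, DF, DG, EF, EG
  2-simplices (8): ABF, ABG, AEF, AEG, BDF, BDG, DEF, DEG

giving chain groups C_0 ≅ Z^6, C_1 ≅ Z^12, C_2 ≅ Z^8.

∂_1: C_1 → C_0 sends each edge [p,q] (with p < q) to q − p. For instance
  ∂BD = D − B.
As a 6×12 matrix over Z this has rank 5, with invariant factors (1,1,1,1,1).

Boundary ∂_2: C_2 → C_1 acts by ∂[p,q,r] = [q,r] − [p,r] + [p,q]. For instance
  ∂BDG = DG − BG + BD,
  ∂DEF = EF − DF + DE.
As a 12×8 matrix over Z this has rank 7, with invariant factors (1,1,1,1,1,1,1).

Now H_k = ker ∂_k / im ∂_{k+1}, so:

  H_0: rank C_0 − rank ∂_1 = 6 − 5 = 1, and the invariant factors of ∂_1 are all 1, so H_0 = Z.
  H_1: rank ker ∂_1 − rank ∂_2 = (12 − 5) − 7 = 0, and the invariant factors of ∂_2 are all 1, so H_1 = 0.
  H_2: rank ker ∂_2 − rank ∂_3 = (8 − 7) − 0 = 1, and there is no ∂_3, so H_2 = Z.

As a check, the Euler characteristic is 6 − 12 + 8 = 2, which agrees with 1 − 0 + 1 = 2.
(K is a triangulation of the 2-sphere S^2.)

H_0 ≅ Z,  H_1 = 0,  H_2 ≅ Z.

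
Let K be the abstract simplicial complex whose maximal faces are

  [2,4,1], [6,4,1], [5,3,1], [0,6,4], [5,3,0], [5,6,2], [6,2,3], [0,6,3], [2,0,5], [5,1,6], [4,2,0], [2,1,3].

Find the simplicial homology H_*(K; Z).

Fix the vertex order 0 < 1 < 2 < 3 < 4 < 5 < 6 and write every simplex with vertices in increasing order. Then dim K = 2 and the simplices of K are:

  0-simplices (7): [0], [1], [2], [3], [4], [5], [6]
  1-simplices (18): [0,2], [0,3], [0,4], [0,5], [0,6], [1,2], [1,3], [1,4], [1,5], [1,6], [2,3], [2,4], [2,5], [2,6], [3,5], [3,6], [4,6], [5,6]
  2-simplices (12): [0,2,4], [0,2,5], [0,3,5], [0,3,6], [0,4,6], [1,2,3], [1,2,4], [1,3,5], [1,4,6], [1,5,6], [2,3,6], [2,5,6]

giving chain groups C_0 ≅ Z^7, C_1 ≅ Z^18, C_2 ≅ Z^12.

Boundary ∂_1: C_1 → C_0 sends each edge [p,q] (with p < q) to q − p. For instance
  ∂[3,5] = [5] − [3].
As a 7×18 matrix over Z this has rank 6, with invariant factors (1,1,1,1,1,1).

Boundary ∂_2: C_2 → C_1 acts by ∂[p,q,r] = [q,r] − [p,r] + [p,q]. For instance
  ∂[1,2,4] = [2,4] − [1,4] + [1,2],
  ∂[1,2,3] = [2,3] − [1,3] + [1,2].
The 18×12 boundary matrix has rank 12 and Smith normal form diag(1,1,1,1,1,1,1,1,1,1,1,2).

Computing H_k = (kernel of ∂_k) / (image of ∂_{k+1}):

  H_0: rank C_0 − rank ∂_1 = 7 − 6 = 1, and the invariant factors of ∂_1 are all 1, so H_0 = Z.
  H_1: rank ker ∂_1 − rank ∂_2 = (18 − 6) − 12 = 0, and ∂_2 has invariant factor 2 > 1, so H_1 = Z/2.
  H_2: rank ker ∂_2 − rank ∂_3 = (12 − 12) − 0 = 0, and there is no ∂_3, so H_2 = 0.

As a check, the Euler characteristic is 7 − 18 + 12 = 1, which agrees with 1 − 0 + 0 = 1.
(K is a triangulation of the real projective plane RP^2.)

H_0 ≅ Z,  H_1 ≅ Z/2,  H_2 = 0.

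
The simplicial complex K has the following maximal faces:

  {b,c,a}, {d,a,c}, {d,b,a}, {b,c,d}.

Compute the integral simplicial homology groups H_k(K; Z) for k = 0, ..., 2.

H_0 ≅ Z,  H_1 = 0,  H_2 ≅ Z.

Take the total order a < b < c < d on the vertex set. Then K (dimension 2) consists of the simplices:

  0-simplices (4): a, b, c, d
  1-simplices (6): ab, ac, ad, bc, bd, cd
  2-simplices (4): abc, abd, acd, bcd

so the chain groups are C_0 ≅ Z^4, C_1 ≅ Z^6, C_2 ≅ Z^4.

∂_1: C_1 → C_0 is given by ∂[p,q] = [q] − [p]. For instance
  ∂bd = d − b.
This gives a 4×6 integer matrix of rank 3; reducing to Smith normal form yields diagonal entries (1,1,1).

The boundary map ∂_2: C_2 → C_1 sends each 2-simplex [p,q,r] to [q,r] − [p,r] + [p,q]. For instance
  ∂acd = cd − ad + ac,
  ∂abd = bd − ad + ab.
The 6×4 boundary matrix has rank 3 and Smith normal form diag(1,1,1).

From H_k ≅ ker(∂_k) / im(∂_{k+1}) we obtain:

  H_0: rank C_0 − rank ∂_1 = 4 − 3 = 1, and the invariant factors of ∂_1 are all 1, so H_0 = Z.
  H_1: rank ker ∂_1 − rank ∂_2 = (6 − 3) − 3 = 0, and the invariant factors of ∂_2 are all 1, so H_1 = 0.
  H_2: rank ker ∂_2 − rank ∂_3 = (4 − 3) − 0 = 1, and there is no ∂_3, so H_2 = Z.

As a check, the Euler characteristic is 4 − 6 + 4 = 2, which agrees with 1 − 0 + 1 = 2.
(K is a triangulation of the 2-sphere S^2.)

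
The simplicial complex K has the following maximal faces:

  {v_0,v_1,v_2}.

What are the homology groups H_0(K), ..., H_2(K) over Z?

We work with the vertex ordering v_0 < v_1 < v_2. The simplices of K, each written with vertices in increasing order, are:

  0-simplices (3): [v_0], [v_1], [v_2]
  1-simplices (3): [v_0,v_1], [v_0,v_2], [v_1,v_2]
  2-simplices (1): [v_0,v_1,v_2]

Hence C_0 ≅ Z^3, C_1 ≅ Z^3, C_2 ≅ Z^1.

The boundary map ∂_1: C_1 → C_0 maps an edge to its endpoints' difference, ∂[p,q] = q − p. For instance
  ∂[v_1,v_2] = [v_2] − [v_1].
The 3×3 boundary matrix has rank 2 and Smith normal form diag(1,1).

∂_2: C_2 → C_1 maps a triangle to the signed sum of its edges. For instance
  ∂[v_0,v_1,v_2] = [v_1,v_2] − [v_0,v_2] + [v_0,v_1].
As a 3×1 matrix over Z this has rank 1, with invariant factors (1).

Computing H_k = (kernel of ∂_k) / (image of ∂_{k+1}):

  H_0: rank C_0 − rank ∂_1 = 3 − 2 = 1, and the invariant factors of ∂_1 are all 1, so H_0 = Z.
  H_1: rank ker ∂_1 − rank ∂_2 = (3 − 2) − 1 = 0, and the invariant factors of ∂_2 are all 1, so H_1 = 0.
  H_2: rank ker ∂_2 − rank ∂_3 = (1 − 1) − 0 = 0, and there is no ∂_3, so H_2 = 0.

(K is a triangulation of the 2-simplex.)

H_0 = Z,  H_1 = 0,  H_2 = 0.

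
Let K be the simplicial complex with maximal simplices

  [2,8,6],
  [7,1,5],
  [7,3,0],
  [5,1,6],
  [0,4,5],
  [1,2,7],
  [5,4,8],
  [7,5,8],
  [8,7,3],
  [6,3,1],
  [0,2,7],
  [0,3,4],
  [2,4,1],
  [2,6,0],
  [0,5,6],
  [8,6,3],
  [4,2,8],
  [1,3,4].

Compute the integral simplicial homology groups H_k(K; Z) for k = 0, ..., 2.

H_0 ≅ Z,  H_1 ≅ Z^2,  H_2 ≅ Z.

Fix the vertex order 0 < 1 < 2 < 3 < 4 < 5 < 6 < 7 < 8 and write every simplex with vertices in increasing order. Then dim K = 2 and the simplices of K are:

  0-simplices (9): [0], [1], [2], [3], [4], [5], [6], [7], [8]
  1-simplices (27): (27 of them)
  2-simplices (18): [0,2,6], [0,2,7], [0,3,4], [0,3,7], [0,4,5], [0,5,6], [1,2,4], [1,2,7], [1,3,4], [1,3,6], [1,5,6], [1,5,7], [2,4,8], [2,6,8], [3,6,8], [3,7,8], [4,5,8], [5,7,8]

so the chain groups are C_0 ≅ Z^9, C_1 ≅ Z^27, C_2 ≅ Z^18.

Boundary ∂_1: C_1 → C_0 maps an edge to its endpoints' difference, ∂[p,q] = q − p. For instance
  ∂[7,8] = [8] − [7].
This gives a 9×27 integer matrix of rank 8; reducing to Smith normal form yields diagonal entries (1,1,1,1,1,1,1,1).

The boundary map ∂_2: C_2 → C_1 maps a triangle to the signed sum of its edges. For instance
  ∂[0,5,6] = [5,6] − [0,6] + [0,5],
  ∂[3,7,8] = [7,8] − [3,8] + [3,7].
As a 27×18 matrix over Z this has rank 17, with invariant factors (1,1,1,1,1,1,1,1,1,1,1,1,1,1,1,1,1).

Reading off H_k = ker ∂_k / im ∂_{k+1}:

  H_0: rank C_0 − rank ∂_1 = 9 − 8 = 1, and the invariant factors of ∂_1 are all 1, so H_0 ≅ Z.
  H_1: rank ker ∂_1 − rank ∂_2 = (27 − 8) − 17 = 2, and the invariant factors of ∂_2 are all 1, so H_1 ≅ Z^2.
  H_2: rank ker ∂_2 − rank ∂_3 = (18 − 17) − 0 = 1, and there is no ∂_3, so H_2 ≅ Z.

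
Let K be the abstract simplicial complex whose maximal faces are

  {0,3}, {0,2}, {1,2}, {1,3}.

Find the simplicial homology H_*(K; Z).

H_0 ≅ Z,  H_1 ≅ Z.

Take the total order 0 < 1 < 2 < 3 on the vertex set. Then K (dimension 1) consists of the simplices:

  0-simplices (4): [0], [1], [2], [3]
  1-simplices (4): [0,2], [0,3], [1,2], [1,3]

so the chain groups are C_0 ≅ Z^4, C_1 ≅ Z^4.

The boundary map ∂_1: C_1 → C_0 maps an edge to its endpoints' difference, ∂[p,q] = q − p.
This gives a 4×4 integer matrix of rank 3; reducing to Smith normal form yields diagonal entries (1,1,1).

Computing H_k = (kernel of ∂_k) / (image of ∂_{k+1}):

  H_0: rank C_0 − rank ∂_1 = 4 − 3 = 1, and the invariant factors of ∂_1 are all 1, so H_0 ≅ Z.
  H_1: rank ker ∂_1 − rank ∂_2 = (4 − 3) − 0 = 1, and there is no ∂_2, so H_1 ≅ Z.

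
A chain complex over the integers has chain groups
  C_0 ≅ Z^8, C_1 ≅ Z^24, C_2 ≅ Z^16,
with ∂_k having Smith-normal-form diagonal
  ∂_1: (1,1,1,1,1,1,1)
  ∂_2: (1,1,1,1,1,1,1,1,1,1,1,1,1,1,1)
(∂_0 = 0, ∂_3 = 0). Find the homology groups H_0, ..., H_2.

H_0 ≅ Z,  H_1 ≅ Z^2,  H_2 ≅ Z.

H_0: b_0 = 8 − 0 − 7 = 1; torsion from ∂_1 factors > 1: none. So H_0 ≅ Z.
H_1: b_1 = 24 − 7 − 15 = 2; torsion from ∂_2 factors > 1: none. So H_1 ≅ Z^2.
H_2: b_2 = 16 − 15 − 0 = 1; torsion from ∂_3 factors > 1: none. So H_2 ≅ Z.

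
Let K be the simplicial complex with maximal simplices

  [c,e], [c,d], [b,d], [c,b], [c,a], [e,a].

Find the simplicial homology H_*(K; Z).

H_0 ≅ Z,  H_1 ≅ Z^2.

Order the vertices as a < b < c < d < e. Listing each simplex with vertices in this order, K has dimension 1 with simplices:

  0-simplices (5): a, b, c, d, e
  1-simplices (6): ac, ae, bc, bd, cd, ce

giving chain groups C_0 ≅ Z^5, C_1 ≅ Z^6.

∂_1: C_1 → C_0 maps an edge to its endpoints' difference, ∂[p,q] = q − p.
The resulting 5×6 matrix has rank 4, and its Smith normal form has invariant factors (1,1,1,1).

Now H_k = ker ∂_k / im ∂_{k+1}, so:

  H_0: rank C_0 − rank ∂_1 = 5 − 4 = 1, and the invariant factors of ∂_1 are all 1, so H_0 ≅ Z.
  H_1: rank ker ∂_1 − rank ∂_2 = (6 − 4) − 0 = 2, and there is no ∂_2, so H_1 ≅ Z^2.

As a check, the Euler characteristic is 5 − 6 = -1, which agrees with 1 − 2 = -1.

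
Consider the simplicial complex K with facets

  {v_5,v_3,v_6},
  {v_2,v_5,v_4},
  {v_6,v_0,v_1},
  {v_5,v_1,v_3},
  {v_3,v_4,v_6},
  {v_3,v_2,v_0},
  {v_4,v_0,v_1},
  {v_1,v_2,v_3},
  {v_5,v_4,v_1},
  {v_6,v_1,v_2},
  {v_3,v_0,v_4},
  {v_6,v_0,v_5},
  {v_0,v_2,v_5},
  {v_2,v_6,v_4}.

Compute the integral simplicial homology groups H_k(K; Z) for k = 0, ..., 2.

H_0 = Z,  H_1 = Z^2,  H_2 = Z.

Fix the vertex order v_0 < v_1 < v_2 < v_3 < v_4 < v_5 < v_6 and write every simplex with vertices in increasing order. Then dim K = 2 and the simplices of K are:

  0-simplices (7): [v_0], [v_1], [v_2], [v_3], [v_4], [v_5], [v_6]
  1-simplices (21): (21 of them)
  2-simplices (14): (14 of them)

giving chain groups C_0 ≅ Z^7, C_1 ≅ Z^21, C_2 ≅ Z^14.

The boundary map ∂_1: C_1 → C_0 is given by ∂[p,q] = [q] − [p]. For instance
  ∂[v_3,v_5] = [v_5] − [v_3].
The 7×21 boundary matrix has rank 6 and Smith normal form diag(1,1,1,1,1,1).

The boundary map ∂_2: C_2 → C_1 maps a triangle to the signed sum of its edges. For instance
  ∂[v_3,v_5,v_6] = [v_5,v_6] − [v_3,v_6] + [v_3,v_5],
  ∂[v_3,v_4,v_6] = [v_4,v_6] − [v_3,v_6] + [v_3,v_4].
The resulting 21×14 matrix has rank 13, and its Smith normal form has invariant factors (1,1,1,1,1,1,1,1,1,1,1,1,1).

Reading off H_k = ker ∂_k / im ∂_{k+1}:

  H_0: rank C_0 − rank ∂_1 = 7 − 6 = 1, and the invariant factors of ∂_1 are all 1, so H_0 = Z.
  H_1: rank ker ∂_1 − rank ∂_2 = (21 − 6) − 13 = 2, and the invariant factors of ∂_2 are all 1, so H_1 = Z^2.
  H_2: rank ker ∂_2 − rank ∂_3 = (14 − 13) − 0 = 1, and there is no ∂_3, so H_2 = Z.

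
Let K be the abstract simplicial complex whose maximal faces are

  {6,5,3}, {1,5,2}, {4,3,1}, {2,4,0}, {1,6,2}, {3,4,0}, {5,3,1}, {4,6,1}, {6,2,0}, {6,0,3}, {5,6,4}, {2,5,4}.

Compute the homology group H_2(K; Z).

K has 7 vertices, 18 edges, 12 triangles.
rank ∂_2 = 12, rank ∂_3 = 0 ⇒ b_2 = 12 − 12 − 0 = 0. So H_2 ≅ 0.

H_2 = 0.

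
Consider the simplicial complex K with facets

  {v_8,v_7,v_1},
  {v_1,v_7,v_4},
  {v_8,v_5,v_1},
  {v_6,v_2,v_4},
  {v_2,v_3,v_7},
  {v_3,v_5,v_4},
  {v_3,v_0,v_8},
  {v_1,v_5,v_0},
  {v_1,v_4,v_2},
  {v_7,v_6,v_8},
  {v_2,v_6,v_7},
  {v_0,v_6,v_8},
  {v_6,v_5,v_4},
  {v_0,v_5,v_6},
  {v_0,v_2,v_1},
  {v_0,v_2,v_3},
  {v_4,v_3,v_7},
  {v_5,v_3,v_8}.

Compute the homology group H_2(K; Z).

Fix the vertex order v_0 < v_1 < v_2 < v_3 < v_4 < v_5 < v_6 < v_7 < v_8 and write every simplex with vertices in increasing order. Then dim K = 2 and the simplices of K are:

  0-simplices (9): [v_0], [v_1], [v_2], [v_3], [v_4], [v_5], [v_6], [v_7], [v_8]
  1-simplices (27): (27 of them)
  2-simplices (18): (18 of them)

so the chain groups are C_0 ≅ Z^9, C_1 ≅ Z^27, C_2 ≅ Z^18.

Boundary ∂_1: C_1 → C_0 is given by ∂[p,q] = [q] − [p]. For instance
  ∂[v_4,v_6] = [v_6] − [v_4].
The resulting 9×27 matrix has rank 8, and its Smith normal form has invariant factors (1,1,1,1,1,1,1,1).

The boundary map ∂_2: C_2 → C_1 maps a triangle to the signed sum of its edges. For instance
  ∂[v_2,v_4,v_6] = [v_4,v_6] − [v_2,v_6] + [v_2,v_4],
  ∂[v_1,v_4,v_7] = [v_4,v_7] − [v_1,v_7] + [v_1,v_4].
The resulting 27×18 matrix has rank 18, and its Smith normal form has invariant factors (1,1,1,1,1,1,1,1,1,1,1,1,1,1,1,1,1,2).

From H_k ≅ ker(∂_k) / im(∂_{k+1}) we obtain:

  H_2: rank ker ∂_2 − rank ∂_3 = (18 − 18) − 0 = 0, and there is no ∂_3, so H_2 = 0.

(K is a triangulation of the Klein bottle.)

H_2 ≅ 0.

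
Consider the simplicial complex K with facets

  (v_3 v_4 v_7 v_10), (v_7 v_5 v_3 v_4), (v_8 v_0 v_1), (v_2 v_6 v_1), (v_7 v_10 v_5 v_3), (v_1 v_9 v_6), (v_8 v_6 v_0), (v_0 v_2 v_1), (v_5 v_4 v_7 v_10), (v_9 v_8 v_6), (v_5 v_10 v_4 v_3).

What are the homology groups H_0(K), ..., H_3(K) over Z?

H_0 ≅ Z^2,  H_1 ≅ Z,  H_2 = 0,  H_3 ≅ Z.

K has 11 vertices, 22 edges, 16 triangles, 5 3-simplices.
rank ∂_0 = 0, rank ∂_1 = 9 ⇒ b_0 = 11 − 0 − 9 = 2; all invariant factors of ∂_1 are 1 so no torsion. So H_0 = Z^2.
rank ∂_1 = 9, rank ∂_2 = 12 ⇒ b_1 = 22 − 9 − 12 = 1; all invariant factors of ∂_2 are 1 so no torsion. So H_1 = Z.
rank ∂_2 = 12, rank ∂_3 = 4 ⇒ b_2 = 16 − 12 − 4 = 0; all invariant factors of ∂_3 are 1 so no torsion. So H_2 = 0.
rank ∂_3 = 4, rank ∂_4 = 0 ⇒ b_3 = 5 − 4 − 0 = 1. So H_3 = Z.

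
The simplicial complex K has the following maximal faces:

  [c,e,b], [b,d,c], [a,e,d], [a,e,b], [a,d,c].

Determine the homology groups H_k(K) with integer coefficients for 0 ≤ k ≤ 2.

We work with the vertex ordering a < b < c < d < e. The simplices of K, each written with vertices in increasing order, are:

  0-simplices (5): a, b, c, d, e
  1-simplices (10): ab, ac, ad, ae, bc, bd, be, cd, ce, de
  2-simplices (5): abe, acd, ade, bcd, bce

so the chain groups are C_0 ≅ Z^5, C_1 ≅ Z^10, C_2 ≅ Z^5.

Boundary ∂_1: C_1 → C_0 maps an edge to its endpoints' difference, ∂[p,q] = q − p. For instance
  ∂cd = d − c.
The 5×10 boundary matrix has rank 4 and Smith normal form diag(1,1,1,1).

Boundary ∂_2: C_2 → C_1 sends each 2-simplex [p,q,r] to [q,r] − [p,r] + [p,q]. For instance
  ∂abe = be − ae + ab,
  ∂acd = cd − ad + ac.
As a 10×5 matrix over Z this has rank 5, with invariant factors (1,1,1,1,1).

Reading off H_k = ker ∂_k / im ∂_{k+1}:

  H_0: rank C_0 − rank ∂_1 = 5 − 4 = 1, and the invariant factors of ∂_1 are all 1, so H_0 = Z.
  H_1: rank ker ∂_1 − rank ∂_2 = (10 − 4) − 5 = 1, and the invariant factors of ∂_2 are all 1, so H_1 = Z.
  H_2: rank ker ∂_2 − rank ∂_3 = (5 − 5) − 0 = 0, and there is no ∂_3, so H_2 = 0.

H_0 ≅ Z,  H_1 ≅ Z,  H_2 = 0.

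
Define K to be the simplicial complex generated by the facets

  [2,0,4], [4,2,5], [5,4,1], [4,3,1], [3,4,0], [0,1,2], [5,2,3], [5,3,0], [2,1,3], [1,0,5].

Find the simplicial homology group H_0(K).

We work with the vertex ordering 0 < 1 < 2 < 3 < 4 < 5. The simplices of K, each written with vertices in increasing order, are:

  0-simplices (6): [0], [1], [2], [3], [4], [5]
  1-simplices (15): [0,1], [0,2], [0,3], [0,4], [0,5], [1,2], [1,3], [1,4], [1,5], [2,3], [2,4], [2,5], [3,4], [3,5], [4,5]
  2-simplices (10): [0,1,2], [0,1,5], [0,2,4], [0,3,4], [0,3,5], [1,2,3], [1,3,4], [1,4,5], [2,3,5], [2,4,5]

Hence C_0 ≅ Z^6, C_1 ≅ Z^15, C_2 ≅ Z^10.

Boundary ∂_1: C_1 → C_0 sends each edge [p,q] (with p < q) to q − p.
This gives a 6×15 integer matrix of rank 5; reducing to Smith normal form yields diagonal entries (1,1,1,1,1).

Boundary ∂_2: C_2 → C_1 acts by ∂[p,q,r] = [q,r] − [p,r] + [p,q]. For instance
  ∂[1,4,5] = [4,5] − [1,5] + [1,4],
  ∂[0,3,5] = [3,5] − [0,5] + [0,3].
The resulting 15×10 matrix has rank 10, and its Smith normal form has invariant factors (1,1,1,1,1,1,1,1,1,2).

Reading off H_k = ker ∂_k / im ∂_{k+1}:

  H_0: rank C_0 − rank ∂_1 = 6 − 5 = 1, and the invariant factors of ∂_1 are all 1, so H_0 ≅ Z.

H_0 ≅ Z.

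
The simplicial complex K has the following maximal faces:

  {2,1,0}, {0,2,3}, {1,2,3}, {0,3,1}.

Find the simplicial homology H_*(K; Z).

We work with the vertex ordering 0 < 1 < 2 < 3. The simplices of K, each written with vertices in increasing order, are:

  0-simplices (4): [0], [1], [2], [3]
  1-simplices (6): [0,1], [0,2], [0,3], [1,2], [1,3], [2,3]
  2-simplices (4): [0,1,2], [0,1,3], [0,2,3], [1,2,3]

so the chain groups are C_0 ≅ Z^4, C_1 ≅ Z^6, C_2 ≅ Z^4.

The boundary map ∂_1: C_1 → C_0 is given by ∂[p,q] = [q] − [p].
This gives a 4×6 integer matrix of rank 3; reducing to Smith normal form yields diagonal entries (1,1,1).

∂_2: C_2 → C_1 maps a triangle to the signed sum of its edges. For instance
  ∂[1,2,3] = [2,3] − [1,3] + [1,2],
  ∂[0,2,3] = [2,3] − [0,3] + [0,2].
The 6×4 boundary matrix has rank 3 and Smith normal form diag(1,1,1).

From H_k ≅ ker(∂_k) / im(∂_{k+1}) we obtain:

  H_0: rank C_0 − rank ∂_1 = 4 − 3 = 1, and the invariant factors of ∂_1 are all 1, so H_0 ≅ Z.
  H_1: rank ker ∂_1 − rank ∂_2 = (6 − 3) − 3 = 0, and the invariant factors of ∂_2 are all 1, so H_1 ≅ 0.
  H_2: rank ker ∂_2 − rank ∂_3 = (4 − 3) − 0 = 1, and there is no ∂_3, so H_2 ≅ Z.

As a check, the Euler characteristic is 4 − 6 + 4 = 2, which agrees with 1 − 0 + 1 = 2.
(K is a triangulation of the 2-sphere S^2.)

H_0 ≅ Z,  H_1 = 0,  H_2 ≅ Z.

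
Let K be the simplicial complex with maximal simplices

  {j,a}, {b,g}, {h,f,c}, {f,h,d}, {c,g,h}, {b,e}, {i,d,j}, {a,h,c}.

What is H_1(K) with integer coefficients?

H_1 ≅ Z.

Order the vertices as a < b < c < d < e < f < g < h < i < j. Listing each simplex with vertices in this order, K has dimension 2 with simplices:

  0-simplices (10): a, b, c, d, e, f, g, h, i, j
  1-simplices (15): ac, ah, aj, be, bg, cf, cg, ch, df, dh, di, dj, fh, gh, ij
  2-simplices (5): ach, cfh, cgh, dfh, dij

Hence C_0 ≅ Z^10, C_1 ≅ Z^15, C_2 ≅ Z^5.

The boundary map ∂_1: C_1 → C_0 sends each edge [p,q] (with p < q) to q − p.
The resulting 10×15 matrix has rank 9, and its Smith normal form has invariant factors (1,1,1,1,1,1,1,1,1).

The boundary map ∂_2: C_2 → C_1 acts by ∂[p,q,r] = [q,r] − [p,r] + [p,q]. For instance
  ∂cfh = fh − ch + cf,
  ∂dfh = fh − dh + df.
This gives a 15×5 integer matrix of rank 5; reducing to Smith normal form yields diagonal entries (1,1,1,1,1).

Computing H_k = (kernel of ∂_k) / (image of ∂_{k+1}):

  H_1: rank ker ∂_1 − rank ∂_2 = (15 − 9) − 5 = 1, and the invariant factors of ∂_2 are all 1, so H_1 ≅ Z.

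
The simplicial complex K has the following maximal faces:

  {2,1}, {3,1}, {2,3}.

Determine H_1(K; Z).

H_1 = Z.

Order the vertices as 1 < 2 < 3. Listing each simplex with vertices in this order, K has dimension 1 with simplices:

  0-simplices (3): [1], [2], [3]
  1-simplices (3): [1,2], [1,3], [2,3]

Hence C_0 ≅ Z^3, C_1 ≅ Z^3.

∂_1: C_1 → C_0 is given by ∂[p,q] = [q] − [p].
The 3×3 boundary matrix has rank 2 and Smith normal form diag(1,1).

Computing H_k = (kernel of ∂_k) / (image of ∂_{k+1}):

  H_1: rank ker ∂_1 − rank ∂_2 = (3 − 2) − 0 = 1, and there is no ∂_2, so H_1 ≅ Z.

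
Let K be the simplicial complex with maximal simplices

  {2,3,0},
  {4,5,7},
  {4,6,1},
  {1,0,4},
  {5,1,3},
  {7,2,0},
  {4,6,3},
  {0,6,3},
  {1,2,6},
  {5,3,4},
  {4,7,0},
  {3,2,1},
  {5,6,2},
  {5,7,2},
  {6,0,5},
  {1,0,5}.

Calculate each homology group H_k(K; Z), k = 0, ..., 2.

H_0 ≅ Z,  H_1 ≅ Z^2,  H_2 ≅ Z.

Take the total order 0 < 1 < 2 < 3 < 4 < 5 < 6 < 7 on the vertex set. Then K (dimension 2) consists of the simplices:

  0-simplices (8): [0], [1], [2], [3], [4], [5], [6], [7]
  1-simplices (24): (24 of them)
  2-simplices (16): [0,1,4], [0,1,5], [0,2,3], [0,2,7], [0,3,6], [0,4,7], [0,5,6], [1,2,3], [1,2,6], [1,3,5], [1,4,6], [2,5,6], [2,5,7], [3,4,5], [3,4,6], [4,5,7]

so the chain groups are C_0 ≅ Z^8, C_1 ≅ Z^24, C_2 ≅ Z^16.

The boundary map ∂_1: C_1 → C_0 is given by ∂[p,q] = [q] − [p].
This gives a 8×24 integer matrix of rank 7; reducing to Smith normal form yields diagonal entries (1,1,1,1,1,1,1).

The boundary map ∂_2: C_2 → C_1 acts by ∂[p,q,r] = [q,r] − [p,r] + [p,q]. For instance
  ∂[0,2,7] = [2,7] − [0,7] + [0,2],
  ∂[4,5,7] = [5,7] − [4,7] + [4,5].
This gives a 24×16 integer matrix of rank 15; reducing to Smith normal form yields diagonal entries (1,1,1,1,1,1,1,1,1,1,1,1,1,1,1).

From H_k ≅ ker(∂_k) / im(∂_{k+1}) we obtain:

  H_0: rank C_0 − rank ∂_1 = 8 − 7 = 1, and the invariant factors of ∂_1 are all 1, so H_0 = Z.
  H_1: rank ker ∂_1 − rank ∂_2 = (24 − 7) − 15 = 2, and the invariant factors of ∂_2 are all 1, so H_1 = Z^2.
  H_2: rank ker ∂_2 − rank ∂_3 = (16 − 15) − 0 = 1, and there is no ∂_3, so H_2 = Z.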